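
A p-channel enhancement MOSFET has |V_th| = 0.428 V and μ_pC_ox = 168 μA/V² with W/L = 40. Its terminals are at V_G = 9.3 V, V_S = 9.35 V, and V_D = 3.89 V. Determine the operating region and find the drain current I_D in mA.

Cutoff; I_D = 0 mA

V_SG = V_S − V_G = 9.35 − 9.3 = 0.05 V; V_SD = V_S − V_D = 9.35 − 3.89 = 5.46 V.
V_SG = 0.05 V < |V_th| = 0.428 V, so the transistor is in cutoff.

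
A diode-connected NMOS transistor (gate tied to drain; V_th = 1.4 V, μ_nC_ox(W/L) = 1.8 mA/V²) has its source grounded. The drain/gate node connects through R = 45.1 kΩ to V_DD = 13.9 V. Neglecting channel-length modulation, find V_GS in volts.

With gate tied to drain, V_GS = V_DS ≥ V_GS − V_th, so the device is in saturation.
KCL at the drain: ½ k_n (V_GS − V_th)² = (V_DD − V_GS)/R.
Let x = V_GS − 1.4. Then 40.6 x² + x − 12.5 = 0, giving x = 0.543 V (positive root), so V_GS = 1.94 V.
I_D = (V_DD − V_GS)/R = (13.9 − 1.94) / 45.1 = 0.265 mA.

V_GS = 1.94 V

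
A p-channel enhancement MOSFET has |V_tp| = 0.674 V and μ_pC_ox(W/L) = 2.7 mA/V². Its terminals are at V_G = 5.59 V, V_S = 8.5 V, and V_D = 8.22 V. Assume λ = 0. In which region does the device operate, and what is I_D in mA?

V_SG = V_S − V_G = 8.5 − 5.59 = 2.91 V; V_SD = V_S − V_D = 8.5 − 8.22 = 0.28 V.
V_ov = V_SG − |V_tp| = 2.91 − 0.674 = 2.24 V.
Since V_SD = 0.28 V < V_ov = 2.24 V, the device is in the triode region.
I_D = k_p [V_ov · V_SD − ½ V_SD²] = 2.7 × [2.24 × 0.28 − 0.5 × 0.28²] = 1.58 mA.

Triode; I_D = 1.58 mA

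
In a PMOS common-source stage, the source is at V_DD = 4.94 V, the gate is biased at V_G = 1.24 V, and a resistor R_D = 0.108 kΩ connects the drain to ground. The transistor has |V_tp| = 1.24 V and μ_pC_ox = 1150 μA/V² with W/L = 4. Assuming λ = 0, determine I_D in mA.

I_D = 13.9 mA

V_SG = V_DD − V_G = 4.94 − 1.24 = 3.7 V, so V_ov = 3.7 − 1.24 = 2.46 V.
k_p = μ_pC_ox · (W/L) = 4.6 mA/V².
Assume saturation: I_D = ½ k_p V_ov² = 0.5 × 4.6 × 2.46² = 13.9 mA, giving V_SD = V_DD − I_D R_D = 4.94 − 13.9 × 0.108 = 3.44 V.
V_SD = 3.44 V ≥ V_ov = 2.46 V, confirming saturation.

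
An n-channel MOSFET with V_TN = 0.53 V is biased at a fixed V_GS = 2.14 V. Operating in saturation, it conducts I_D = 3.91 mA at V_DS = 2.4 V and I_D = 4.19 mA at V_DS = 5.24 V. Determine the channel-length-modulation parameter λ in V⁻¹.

With V_GS fixed, I_D ∝ (1 + λ V_DS) in saturation, so I_D2/I_D1 = (1 + λ V_DS2)/(1 + λ V_DS1).
4.19/3.91 = 1.072 = (1 + 5.24 λ)/(1 + 2.4 λ).
Solving: λ (I_D1 V_DS2 − I_D2 V_DS1) = I_D2 − I_D1, so λ = (4.19 − 3.91) / (3.91 × 5.24 − 4.19 × 2.4) = 0.28 / 10.4 = 0.0268 V⁻¹.

λ = 0.0268 V⁻¹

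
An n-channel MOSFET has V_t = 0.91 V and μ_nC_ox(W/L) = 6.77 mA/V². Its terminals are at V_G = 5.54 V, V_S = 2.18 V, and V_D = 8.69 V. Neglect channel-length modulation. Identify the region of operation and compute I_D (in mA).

V_GS = V_G − V_S = 5.54 − 2.18 = 3.36 V; V_DS = V_D − V_S = 8.69 − 2.18 = 6.51 V.
V_ov = V_GS − V_t = 3.36 − 0.91 = 2.45 V.
Since V_DS = 6.51 V ≥ V_ov = 2.45 V, the device is in saturation.
I_D = ½ k_n V_ov² = 0.5 × 6.77 × 2.45² = 20.3 mA.

Saturation; I_D = 20.3 mA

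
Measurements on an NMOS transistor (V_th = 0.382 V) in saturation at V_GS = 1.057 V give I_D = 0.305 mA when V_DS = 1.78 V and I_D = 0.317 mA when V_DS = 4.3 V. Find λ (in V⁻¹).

λ = 0.0161 V⁻¹

With V_GS fixed, I_D ∝ (1 + λ V_DS) in saturation, so I_D2/I_D1 = (1 + λ V_DS2)/(1 + λ V_DS1).
0.317/0.305 = 1.039 = (1 + 4.3 λ)/(1 + 1.78 λ).
Solving: λ (I_D1 V_DS2 − I_D2 V_DS1) = I_D2 − I_D1, so λ = (0.317 − 0.305) / (0.305 × 4.3 − 0.317 × 1.78) = 0.012 / 0.747 = 0.0161 V⁻¹.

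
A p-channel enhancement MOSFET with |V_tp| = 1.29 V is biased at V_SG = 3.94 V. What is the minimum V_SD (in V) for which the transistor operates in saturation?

V_SD,sat = 2.65 V

The boundary between triode and saturation is V_SD = V_SG − |V_tp| = V_ov.
V_ov = 3.94 − 1.29 = 2.65 V.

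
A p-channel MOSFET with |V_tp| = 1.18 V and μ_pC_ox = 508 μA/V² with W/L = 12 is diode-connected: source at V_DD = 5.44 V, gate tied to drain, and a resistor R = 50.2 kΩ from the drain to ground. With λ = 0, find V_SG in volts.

V_SG = 1.34 V

With gate tied to drain, V_SG = V_SD ≥ V_SG − |V_tp|, so the device is in saturation.
k_p = μ_pC_ox · (W/L) = 6.096 mA/V².
KCL at the drain: ½ k_p (V_SG − |V_tp|)² = (V_DD − V_SG)/R.
Let x = V_SG − 1.18. Then 153 x² + x − 4.26 = 0, giving x = 0.164 V (positive root), so V_SG = 1.34 V.
I_D = (V_DD − V_SG)/R = (5.44 − 1.34) / 50.2 = 0.0816 mA.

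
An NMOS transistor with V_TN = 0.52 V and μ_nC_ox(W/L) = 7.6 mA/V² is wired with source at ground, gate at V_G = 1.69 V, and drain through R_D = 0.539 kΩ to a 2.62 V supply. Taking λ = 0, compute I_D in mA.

I_D = 3.81 mA

V_GS = V_G = 1.69 V, so V_ov = 1.69 − 0.52 = 1.17 V.
Assume saturation: I_D = ½ k_n V_ov² = 0.5 × 7.6 × 1.17² = 5.2 mA, giving V_DS = V_DD − I_D R_D = 2.62 − 5.2 × 0.539 = -0.184 V.
But -0.184 V < V_ov = 1.17 V, so the device is actually in triode.
In triode I_D = k_n[V_ov V_DS − ½ V_DS²] and I_D = (V_DD − V_DS)/R_D. Equating: 2.05 V_DS² − 5.793 V_DS + 2.62 = 0, giving V_DS = 0.565 V (the root below V_ov).
I_D = (2.62 − 0.565) / 0.539 = 3.81 mA.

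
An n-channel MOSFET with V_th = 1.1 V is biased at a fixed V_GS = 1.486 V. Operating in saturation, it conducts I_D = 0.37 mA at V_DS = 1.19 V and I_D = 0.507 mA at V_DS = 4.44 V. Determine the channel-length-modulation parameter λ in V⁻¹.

With V_GS fixed, I_D ∝ (1 + λ V_DS) in saturation, so I_D2/I_D1 = (1 + λ V_DS2)/(1 + λ V_DS1).
0.507/0.37 = 1.37 = (1 + 4.44 λ)/(1 + 1.19 λ).
Solving: λ (I_D1 V_DS2 − I_D2 V_DS1) = I_D2 − I_D1, so λ = (0.507 − 0.37) / (0.37 × 4.44 − 0.507 × 1.19) = 0.137 / 1.04 = 0.132 V⁻¹.

λ = 0.132 V⁻¹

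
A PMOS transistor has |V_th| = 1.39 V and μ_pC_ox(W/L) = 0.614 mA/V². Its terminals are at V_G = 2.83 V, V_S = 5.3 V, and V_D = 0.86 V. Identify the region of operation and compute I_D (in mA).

Saturation; I_D = 0.358 mA

V_SG = V_S − V_G = 5.3 − 2.83 = 2.47 V; V_SD = V_S − V_D = 5.3 − 0.86 = 4.44 V.
V_ov = V_SG − |V_th| = 2.47 − 1.39 = 1.08 V.
Since V_SD = 4.44 V ≥ V_ov = 1.08 V, the device is in saturation.
I_D = ½ k_p V_ov² = 0.5 × 0.614 × 1.08² = 0.358 mA.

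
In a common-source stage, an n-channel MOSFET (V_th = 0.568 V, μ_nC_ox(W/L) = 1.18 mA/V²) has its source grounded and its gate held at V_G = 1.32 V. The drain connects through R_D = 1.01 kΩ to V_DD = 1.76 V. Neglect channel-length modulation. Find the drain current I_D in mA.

V_GS = V_G = 1.32 V, so V_ov = 1.32 − 0.568 = 0.752 V.
Assume saturation: I_D = ½ k_n V_ov² = 0.5 × 1.18 × 0.752² = 0.334 mA, giving V_DS = V_DD − I_D R_D = 1.76 − 0.334 × 1.01 = 1.42 V.
V_DS = 1.42 V ≥ V_ov = 0.752 V, confirming saturation.

I_D = 0.334 mA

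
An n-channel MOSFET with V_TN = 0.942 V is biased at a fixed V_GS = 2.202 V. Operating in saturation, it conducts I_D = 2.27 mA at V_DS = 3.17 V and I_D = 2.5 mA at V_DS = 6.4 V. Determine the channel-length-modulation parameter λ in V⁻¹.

λ = 0.0348 V⁻¹

With V_GS fixed, I_D ∝ (1 + λ V_DS) in saturation, so I_D2/I_D1 = (1 + λ V_DS2)/(1 + λ V_DS1).
2.5/2.27 = 1.101 = (1 + 6.4 λ)/(1 + 3.17 λ).
Solving: λ (I_D1 V_DS2 − I_D2 V_DS1) = I_D2 − I_D1, so λ = (2.5 − 2.27) / (2.27 × 6.4 − 2.5 × 3.17) = 0.23 / 6.6 = 0.0348 V⁻¹.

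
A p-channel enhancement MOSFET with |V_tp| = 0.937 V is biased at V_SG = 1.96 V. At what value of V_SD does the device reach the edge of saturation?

The boundary between triode and saturation is V_SD = V_SG − |V_tp| = V_ov.
V_ov = 1.96 − 0.937 = 1.02 V.

V_SD,sat = 1.02 V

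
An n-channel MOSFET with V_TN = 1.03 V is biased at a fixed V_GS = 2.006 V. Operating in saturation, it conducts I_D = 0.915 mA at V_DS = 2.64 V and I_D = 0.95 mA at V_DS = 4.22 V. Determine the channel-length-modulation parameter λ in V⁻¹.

λ = 0.0259 V⁻¹

With V_GS fixed, I_D ∝ (1 + λ V_DS) in saturation, so I_D2/I_D1 = (1 + λ V_DS2)/(1 + λ V_DS1).
0.95/0.915 = 1.038 = (1 + 4.22 λ)/(1 + 2.64 λ).
Solving: λ (I_D1 V_DS2 − I_D2 V_DS1) = I_D2 − I_D1, so λ = (0.95 − 0.915) / (0.915 × 4.22 − 0.95 × 2.64) = 0.035 / 1.35 = 0.0259 V⁻¹.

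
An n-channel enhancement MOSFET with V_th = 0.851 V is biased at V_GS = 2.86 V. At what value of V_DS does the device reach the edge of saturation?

V_DS,sat = 2.01 V

The boundary between triode and saturation is V_DS = V_GS − V_th = V_ov.
V_ov = 2.86 − 0.851 = 2.01 V.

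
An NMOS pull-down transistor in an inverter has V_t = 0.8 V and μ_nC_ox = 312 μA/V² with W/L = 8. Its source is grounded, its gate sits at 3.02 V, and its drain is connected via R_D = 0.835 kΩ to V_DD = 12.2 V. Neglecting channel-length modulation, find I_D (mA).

I_D = 6.15 mA

V_GS = V_G = 3.02 V, so V_ov = 3.02 − 0.8 = 2.22 V.
k_n = μ_nC_ox · (W/L) = 2.496 mA/V².
Assume saturation: I_D = ½ k_n V_ov² = 0.5 × 2.496 × 2.22² = 6.15 mA, giving V_DS = V_DD − I_D R_D = 12.2 − 6.15 × 0.835 = 7.06 V.
V_DS = 7.06 V ≥ V_ov = 2.22 V, confirming saturation.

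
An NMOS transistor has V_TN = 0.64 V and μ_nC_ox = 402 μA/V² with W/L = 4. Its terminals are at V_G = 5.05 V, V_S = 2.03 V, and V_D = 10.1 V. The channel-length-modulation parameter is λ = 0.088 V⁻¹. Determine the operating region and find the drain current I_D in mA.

V_GS = V_G − V_S = 5.05 − 2.03 = 3.02 V; V_DS = V_D − V_S = 10.1 − 2.03 = 8.07 V.
k_n = μ_nC_ox · (W/L) = 1.608 mA/V².
V_ov = V_GS − V_TN = 3.02 − 0.64 = 2.38 V.
Since V_DS = 8.07 V ≥ V_ov = 2.38 V, the device is in saturation.
I_D = ½ k_n V_ov² (1 + λ V_DS) = 0.5 × 1.608 × 2.38² × (1 + 0.088 × 8.07) = 7.79 mA.

Saturation; I_D = 7.79 mA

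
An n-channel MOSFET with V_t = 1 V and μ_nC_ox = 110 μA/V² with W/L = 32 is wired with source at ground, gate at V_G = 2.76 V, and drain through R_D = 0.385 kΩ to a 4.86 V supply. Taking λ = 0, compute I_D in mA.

I_D = 5.45 mA

V_GS = V_G = 2.76 V, so V_ov = 2.76 − 1 = 1.76 V.
k_n = μ_nC_ox · (W/L) = 3.52 mA/V².
Assume saturation: I_D = ½ k_n V_ov² = 0.5 × 3.52 × 1.76² = 5.45 mA, giving V_DS = V_DD − I_D R_D = 4.86 − 5.45 × 0.385 = 2.76 V.
V_DS = 2.76 V ≥ V_ov = 1.76 V, confirming saturation.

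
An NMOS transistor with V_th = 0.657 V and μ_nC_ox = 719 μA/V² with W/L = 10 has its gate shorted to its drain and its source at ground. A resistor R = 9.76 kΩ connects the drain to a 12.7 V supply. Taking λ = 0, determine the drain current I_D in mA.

I_D = 1.18 mA

With gate tied to drain, V_GS = V_DS ≥ V_GS − V_th, so the device is in saturation.
k_n = μ_nC_ox · (W/L) = 7.19 mA/V².
KCL at the drain: ½ k_n (V_GS − V_th)² = (V_DD − V_GS)/R.
Let x = V_GS − 0.657. Then 35.1 x² + x − 12.04 = 0, giving x = 0.572 V (positive root), so V_GS = 1.23 V.
I_D = (V_DD − V_GS)/R = (12.7 − 1.23) / 9.76 = 1.18 mA.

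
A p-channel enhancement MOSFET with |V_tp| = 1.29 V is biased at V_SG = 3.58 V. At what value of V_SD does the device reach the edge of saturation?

The boundary between triode and saturation is V_SD = V_SG − |V_tp| = V_ov.
V_ov = 3.58 − 1.29 = 2.29 V.

V_SD,sat = 2.29 V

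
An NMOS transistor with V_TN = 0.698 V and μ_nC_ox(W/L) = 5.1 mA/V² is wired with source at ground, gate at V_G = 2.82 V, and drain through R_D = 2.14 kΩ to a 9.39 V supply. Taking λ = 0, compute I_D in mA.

V_GS = V_G = 2.82 V, so V_ov = 2.82 − 0.698 = 2.12 V.
Assume saturation: I_D = ½ k_n V_ov² = 0.5 × 5.1 × 2.12² = 11.5 mA, giving V_DS = V_DD − I_D R_D = 9.39 − 11.5 × 2.14 = -15.2 V.
But -15.2 V < V_ov = 2.12 V, so the device is actually in triode.
In triode I_D = k_n[V_ov V_DS − ½ V_DS²] and I_D = (V_DD − V_DS)/R_D. Equating: 5.46 V_DS² − 24.16 V_DS + 9.39 = 0, giving V_DS = 0.431 V (the root below V_ov).
I_D = (9.39 − 0.431) / 2.14 = 4.19 mA.

I_D = 4.19 mA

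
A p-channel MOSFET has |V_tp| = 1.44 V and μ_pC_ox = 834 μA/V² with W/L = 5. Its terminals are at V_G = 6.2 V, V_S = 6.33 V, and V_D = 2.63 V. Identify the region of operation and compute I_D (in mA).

Cutoff; I_D = 0 mA

V_SG = V_S − V_G = 6.33 − 6.2 = 0.13 V; V_SD = V_S − V_D = 6.33 − 2.63 = 3.7 V.
V_SG = 0.13 V < |V_tp| = 1.44 V, so the transistor is in cutoff.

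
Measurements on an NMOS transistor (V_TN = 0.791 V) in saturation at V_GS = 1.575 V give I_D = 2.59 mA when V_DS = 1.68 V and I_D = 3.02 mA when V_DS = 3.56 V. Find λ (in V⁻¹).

λ = 0.104 V⁻¹

With V_GS fixed, I_D ∝ (1 + λ V_DS) in saturation, so I_D2/I_D1 = (1 + λ V_DS2)/(1 + λ V_DS1).
3.02/2.59 = 1.166 = (1 + 3.56 λ)/(1 + 1.68 λ).
Solving: λ (I_D1 V_DS2 − I_D2 V_DS1) = I_D2 − I_D1, so λ = (3.02 − 2.59) / (2.59 × 3.56 − 3.02 × 1.68) = 0.43 / 4.15 = 0.104 V⁻¹.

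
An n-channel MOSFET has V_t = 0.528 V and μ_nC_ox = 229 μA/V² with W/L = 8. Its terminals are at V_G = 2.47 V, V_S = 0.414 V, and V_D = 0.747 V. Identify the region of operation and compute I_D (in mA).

Triode; I_D = 0.831 mA

V_GS = V_G − V_S = 2.47 − 0.414 = 2.06 V; V_DS = V_D − V_S = 0.747 − 0.414 = 0.333 V.
k_n = μ_nC_ox · (W/L) = 1.832 mA/V².
V_ov = V_GS − V_t = 2.06 − 0.528 = 1.53 V.
Since V_DS = 0.333 V < V_ov = 1.53 V, the device is in the triode region.
I_D = k_n [V_ov · V_DS − ½ V_DS²] = 1.832 × [1.53 × 0.333 − 0.5 × 0.333²] = 0.831 mA.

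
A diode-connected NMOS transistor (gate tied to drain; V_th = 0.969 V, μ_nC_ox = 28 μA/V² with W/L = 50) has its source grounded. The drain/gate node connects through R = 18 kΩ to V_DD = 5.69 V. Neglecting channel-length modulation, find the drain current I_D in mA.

I_D = 0.230 mA

With gate tied to drain, V_GS = V_DS ≥ V_GS − V_th, so the device is in saturation.
k_n = μ_nC_ox · (W/L) = 1.4 mA/V².
KCL at the drain: ½ k_n (V_GS − V_th)² = (V_DD − V_GS)/R.
Let x = V_GS − 0.969. Then 12.6 x² + x − 4.721 = 0, giving x = 0.574 V (positive root), so V_GS = 1.54 V.
I_D = (V_DD − V_GS)/R = (5.69 − 1.54) / 18 = 0.23 mA.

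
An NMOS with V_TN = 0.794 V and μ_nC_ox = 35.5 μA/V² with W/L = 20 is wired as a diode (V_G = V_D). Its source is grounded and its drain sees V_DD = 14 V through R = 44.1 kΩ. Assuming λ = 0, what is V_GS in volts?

V_GS = 1.68 V

With gate tied to drain, V_GS = V_DS ≥ V_GS − V_TN, so the device is in saturation.
k_n = μ_nC_ox · (W/L) = 0.71 mA/V².
KCL at the drain: ½ k_n (V_GS − V_TN)² = (V_DD − V_GS)/R.
Let x = V_GS − 0.794. Then 15.7 x² + x − 13.21 = 0, giving x = 0.887 V (positive root), so V_GS = 1.68 V.
I_D = (V_DD − V_GS)/R = (14 − 1.68) / 44.1 = 0.279 mA.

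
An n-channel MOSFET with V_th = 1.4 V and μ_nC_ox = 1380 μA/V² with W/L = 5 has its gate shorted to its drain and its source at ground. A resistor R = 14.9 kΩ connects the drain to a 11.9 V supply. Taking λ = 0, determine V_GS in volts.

V_GS = 1.84 V

With gate tied to drain, V_GS = V_DS ≥ V_GS − V_th, so the device is in saturation.
k_n = μ_nC_ox · (W/L) = 6.9 mA/V².
KCL at the drain: ½ k_n (V_GS − V_th)² = (V_DD − V_GS)/R.
Let x = V_GS − 1.4. Then 51.4 x² + x − 10.5 = 0, giving x = 0.442 V (positive root), so V_GS = 1.84 V.
I_D = (V_DD − V_GS)/R = (11.9 − 1.84) / 14.9 = 0.675 mA.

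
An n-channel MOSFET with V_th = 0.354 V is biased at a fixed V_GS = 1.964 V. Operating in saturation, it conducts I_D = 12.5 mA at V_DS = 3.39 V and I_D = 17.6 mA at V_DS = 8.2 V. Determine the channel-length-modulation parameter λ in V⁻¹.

With V_GS fixed, I_D ∝ (1 + λ V_DS) in saturation, so I_D2/I_D1 = (1 + λ V_DS2)/(1 + λ V_DS1).
17.6/12.5 = 1.408 = (1 + 8.2 λ)/(1 + 3.39 λ).
Solving: λ (I_D1 V_DS2 − I_D2 V_DS1) = I_D2 − I_D1, so λ = (17.6 − 12.5) / (12.5 × 8.2 − 17.6 × 3.39) = 5.1 / 42.8 = 0.119 V⁻¹.

λ = 0.119 V⁻¹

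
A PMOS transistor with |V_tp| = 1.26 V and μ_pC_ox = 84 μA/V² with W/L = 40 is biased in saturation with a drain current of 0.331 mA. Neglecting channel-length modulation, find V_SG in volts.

k_p = μ_pC_ox · (W/L) = 3.36 mA/V².
In saturation I_D = ½ k_p (V_SG − |V_tp|)², so V_SG − |V_tp| = √(2 I_D / k_p) = √(2 × 0.331 / 3.36) = 0.444 V.
V_SG = 1.26 + 0.444 = 1.7 V.

V_SG = 1.70 V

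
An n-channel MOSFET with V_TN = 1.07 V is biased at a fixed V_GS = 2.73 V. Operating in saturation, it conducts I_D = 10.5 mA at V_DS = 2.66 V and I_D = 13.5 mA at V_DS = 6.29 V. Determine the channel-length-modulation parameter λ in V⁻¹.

With V_GS fixed, I_D ∝ (1 + λ V_DS) in saturation, so I_D2/I_D1 = (1 + λ V_DS2)/(1 + λ V_DS1).
13.5/10.5 = 1.286 = (1 + 6.29 λ)/(1 + 2.66 λ).
Solving: λ (I_D1 V_DS2 − I_D2 V_DS1) = I_D2 − I_D1, so λ = (13.5 − 10.5) / (10.5 × 6.29 − 13.5 × 2.66) = 3 / 30.1 = 0.0996 V⁻¹.

λ = 0.0996 V⁻¹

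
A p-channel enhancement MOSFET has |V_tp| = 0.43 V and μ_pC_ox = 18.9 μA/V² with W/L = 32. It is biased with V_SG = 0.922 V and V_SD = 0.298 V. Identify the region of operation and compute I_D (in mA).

Triode; I_D = 0.0618 mA

k_p = μ_pC_ox · (W/L) = 0.6048 mA/V².
V_ov = V_SG − |V_tp| = 0.922 − 0.43 = 0.492 V.
Since V_SD = 0.298 V < V_ov = 0.492 V, the device is in the triode region.
I_D = k_p [V_ov · V_SD − ½ V_SD²] = 0.6048 × [0.492 × 0.298 − 0.5 × 0.298²] = 0.0618 mA.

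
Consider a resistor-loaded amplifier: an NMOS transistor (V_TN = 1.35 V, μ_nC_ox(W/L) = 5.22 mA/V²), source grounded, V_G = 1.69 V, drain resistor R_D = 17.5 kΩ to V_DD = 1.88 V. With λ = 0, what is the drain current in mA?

V_GS = V_G = 1.69 V, so V_ov = 1.69 − 1.35 = 0.34 V.
Assume saturation: I_D = ½ k_n V_ov² = 0.5 × 5.22 × 0.34² = 0.302 mA, giving V_DS = V_DD − I_D R_D = 1.88 − 0.302 × 17.5 = -3.4 V.
But -3.4 V < V_ov = 0.34 V, so the device is actually in triode.
In triode I_D = k_n[V_ov V_DS − ½ V_DS²] and I_D = (V_DD − V_DS)/R_D. Equating: 45.7 V_DS² − 32.06 V_DS + 1.88 = 0, giving V_DS = 0.0646 V (the root below V_ov).
I_D = (1.88 − 0.0646) / 17.5 = 0.104 mA.

I_D = 0.104 mA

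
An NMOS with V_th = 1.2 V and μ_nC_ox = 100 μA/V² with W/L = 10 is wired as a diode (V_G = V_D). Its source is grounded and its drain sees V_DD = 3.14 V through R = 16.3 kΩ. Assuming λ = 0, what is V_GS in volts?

With gate tied to drain, V_GS = V_DS ≥ V_GS − V_th, so the device is in saturation.
k_n = μ_nC_ox · (W/L) = 1 mA/V².
KCL at the drain: ½ k_n (V_GS − V_th)² = (V_DD − V_GS)/R.
Let x = V_GS − 1.2. Then 8.15 x² + x − 1.94 = 0, giving x = 0.43 V (positive root), so V_GS = 1.63 V.
I_D = (V_DD − V_GS)/R = (3.14 − 1.63) / 16.3 = 0.0926 mA.

V_GS = 1.63 V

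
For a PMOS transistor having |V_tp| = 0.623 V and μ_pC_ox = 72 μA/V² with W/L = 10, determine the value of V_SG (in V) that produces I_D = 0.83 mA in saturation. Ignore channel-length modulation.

k_p = μ_pC_ox · (W/L) = 0.72 mA/V².
In saturation I_D = ½ k_p (V_SG − |V_tp|)², so V_SG − |V_tp| = √(2 I_D / k_p) = √(2 × 0.83 / 0.72) = 1.52 V.
V_SG = 0.623 + 1.52 = 2.14 V.

V_SG = 2.14 V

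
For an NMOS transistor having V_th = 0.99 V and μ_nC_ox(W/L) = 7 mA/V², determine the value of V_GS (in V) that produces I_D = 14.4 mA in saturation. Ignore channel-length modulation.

In saturation I_D = ½ k_n (V_GS − V_th)², so V_GS − V_th = √(2 I_D / k_n) = √(2 × 14.4 / 7) = 2.03 V.
V_GS = 0.99 + 2.03 = 3.02 V.

V_GS = 3.02 V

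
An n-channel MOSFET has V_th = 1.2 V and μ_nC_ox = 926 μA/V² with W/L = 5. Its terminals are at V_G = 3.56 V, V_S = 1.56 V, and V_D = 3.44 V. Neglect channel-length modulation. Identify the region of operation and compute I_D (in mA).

V_GS = V_G − V_S = 3.56 − 1.56 = 2 V; V_DS = V_D − V_S = 3.44 − 1.56 = 1.88 V.
k_n = μ_nC_ox · (W/L) = 4.63 mA/V².
V_ov = V_GS − V_th = 2 − 1.2 = 0.8 V.
Since V_DS = 1.88 V ≥ V_ov = 0.8 V, the device is in saturation.
I_D = ½ k_n V_ov² = 0.5 × 4.63 × 0.8² = 1.48 mA.

Saturation; I_D = 1.48 mA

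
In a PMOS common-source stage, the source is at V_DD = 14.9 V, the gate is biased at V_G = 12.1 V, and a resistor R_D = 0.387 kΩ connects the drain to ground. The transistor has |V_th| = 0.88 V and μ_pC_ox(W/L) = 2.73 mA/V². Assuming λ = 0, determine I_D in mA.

V_SG = V_DD − V_G = 14.9 − 12.1 = 2.8 V, so V_ov = 2.8 − 0.88 = 1.92 V.
Assume saturation: I_D = ½ k_p V_ov² = 0.5 × 2.73 × 1.92² = 5.03 mA, giving V_SD = V_DD − I_D R_D = 14.9 − 5.03 × 0.387 = 13 V.
V_SD = 13 V ≥ V_ov = 1.92 V, confirming saturation.

I_D = 5.03 mA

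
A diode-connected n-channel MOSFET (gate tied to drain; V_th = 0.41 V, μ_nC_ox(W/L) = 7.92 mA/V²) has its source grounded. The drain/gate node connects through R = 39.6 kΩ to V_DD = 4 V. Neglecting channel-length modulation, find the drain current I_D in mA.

I_D = 0.0869 mA

With gate tied to drain, V_GS = V_DS ≥ V_GS − V_th, so the device is in saturation.
KCL at the drain: ½ k_n (V_GS − V_th)² = (V_DD − V_GS)/R.
Let x = V_GS − 0.41. Then 157 x² + x − 3.59 = 0, giving x = 0.148 V (positive root), so V_GS = 0.558 V.
I_D = (V_DD − V_GS)/R = (4 − 0.558) / 39.6 = 0.0869 mA.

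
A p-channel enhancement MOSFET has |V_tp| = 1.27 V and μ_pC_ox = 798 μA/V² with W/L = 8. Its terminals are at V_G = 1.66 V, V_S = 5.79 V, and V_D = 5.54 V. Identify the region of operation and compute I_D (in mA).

V_SG = V_S − V_G = 5.79 − 1.66 = 4.13 V; V_SD = V_S − V_D = 5.79 − 5.54 = 0.25 V.
k_p = μ_pC_ox · (W/L) = 6.384 mA/V².
V_ov = V_SG − |V_tp| = 4.13 − 1.27 = 2.86 V.
Since V_SD = 0.25 V < V_ov = 2.86 V, the device is in the triode region.
I_D = k_p [V_ov · V_SD − ½ V_SD²] = 6.384 × [2.86 × 0.25 − 0.5 × 0.25²] = 4.37 mA.

Triode; I_D = 4.37 mA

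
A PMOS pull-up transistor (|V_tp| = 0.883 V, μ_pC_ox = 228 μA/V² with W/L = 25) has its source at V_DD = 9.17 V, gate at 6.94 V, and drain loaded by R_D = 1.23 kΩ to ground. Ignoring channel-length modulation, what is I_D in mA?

V_SG = V_DD − V_G = 9.17 − 6.94 = 2.23 V, so V_ov = 2.23 − 0.883 = 1.35 V.
k_p = μ_pC_ox · (W/L) = 5.7 mA/V².
Assume saturation: I_D = ½ k_p V_ov² = 0.5 × 5.7 × 1.35² = 5.17 mA, giving V_SD = V_DD − I_D R_D = 9.17 − 5.17 × 1.23 = 2.81 V.
V_SD = 2.81 V ≥ V_ov = 1.35 V, confirming saturation.

I_D = 5.17 mA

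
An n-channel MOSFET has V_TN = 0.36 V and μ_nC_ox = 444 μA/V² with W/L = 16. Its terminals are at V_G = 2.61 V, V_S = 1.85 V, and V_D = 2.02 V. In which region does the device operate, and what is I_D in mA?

Triode; I_D = 0.380 mA

V_GS = V_G − V_S = 2.61 − 1.85 = 0.76 V; V_DS = V_D − V_S = 2.02 − 1.85 = 0.17 V.
k_n = μ_nC_ox · (W/L) = 7.104 mA/V².
V_ov = V_GS − V_TN = 0.76 − 0.36 = 0.4 V.
Since V_DS = 0.17 V < V_ov = 0.4 V, the device is in the triode region.
I_D = k_n [V_ov · V_DS − ½ V_DS²] = 7.104 × [0.4 × 0.17 − 0.5 × 0.17²] = 0.38 mA.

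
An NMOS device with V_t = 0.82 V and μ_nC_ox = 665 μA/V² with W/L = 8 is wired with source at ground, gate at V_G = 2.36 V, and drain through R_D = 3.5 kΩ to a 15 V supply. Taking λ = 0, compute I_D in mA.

I_D = 4.11 mA

V_GS = V_G = 2.36 V, so V_ov = 2.36 − 0.82 = 1.54 V.
k_n = μ_nC_ox · (W/L) = 5.32 mA/V².
Assume saturation: I_D = ½ k_n V_ov² = 0.5 × 5.32 × 1.54² = 6.31 mA, giving V_DS = V_DD − I_D R_D = 15 − 6.31 × 3.5 = -7.08 V.
But -7.08 V < V_ov = 1.54 V, so the device is actually in triode.
In triode I_D = k_n[V_ov V_DS − ½ V_DS²] and I_D = (V_DD − V_DS)/R_D. Equating: 9.31 V_DS² − 29.67 V_DS + 15 = 0, giving V_DS = 0.63 V (the root below V_ov).
I_D = (15 − 0.63) / 3.5 = 4.11 mA.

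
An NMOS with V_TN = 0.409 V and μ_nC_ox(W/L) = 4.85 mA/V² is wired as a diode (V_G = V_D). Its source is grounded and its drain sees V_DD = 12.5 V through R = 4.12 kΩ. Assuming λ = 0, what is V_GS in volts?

With gate tied to drain, V_GS = V_DS ≥ V_GS − V_TN, so the device is in saturation.
KCL at the drain: ½ k_n (V_GS − V_TN)² = (V_DD − V_GS)/R.
Let x = V_GS − 0.409. Then 9.99 x² + x − 12.09 = 0, giving x = 1.05 V (positive root), so V_GS = 1.46 V.
I_D = (V_DD − V_GS)/R = (12.5 − 1.46) / 4.12 = 2.68 mA.

V_GS = 1.46 V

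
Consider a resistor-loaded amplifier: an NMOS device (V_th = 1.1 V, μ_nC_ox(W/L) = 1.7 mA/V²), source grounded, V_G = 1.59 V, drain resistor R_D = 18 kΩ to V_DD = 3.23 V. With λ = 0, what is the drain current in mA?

I_D = 0.164 mA

V_GS = V_G = 1.59 V, so V_ov = 1.59 − 1.1 = 0.49 V.
Assume saturation: I_D = ½ k_n V_ov² = 0.5 × 1.7 × 0.49² = 0.204 mA, giving V_DS = V_DD − I_D R_D = 3.23 − 0.204 × 18 = -0.444 V.
But -0.444 V < V_ov = 0.49 V, so the device is actually in triode.
In triode I_D = k_n[V_ov V_DS − ½ V_DS²] and I_D = (V_DD − V_DS)/R_D. Equating: 15.3 V_DS² − 15.99 V_DS + 3.23 = 0, giving V_DS = 0.274 V (the root below V_ov).
I_D = (3.23 − 0.274) / 18 = 0.164 mA.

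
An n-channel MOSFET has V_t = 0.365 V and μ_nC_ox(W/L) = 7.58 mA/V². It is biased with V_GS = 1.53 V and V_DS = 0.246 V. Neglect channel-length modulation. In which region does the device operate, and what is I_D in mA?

Triode; I_D = 1.94 mA

V_ov = V_GS − V_t = 1.53 − 0.365 = 1.17 V.
Since V_DS = 0.246 V < V_ov = 1.17 V, the device is in the triode region.
I_D = k_n [V_ov · V_DS − ½ V_DS²] = 7.58 × [1.17 × 0.246 − 0.5 × 0.246²] = 1.94 mA.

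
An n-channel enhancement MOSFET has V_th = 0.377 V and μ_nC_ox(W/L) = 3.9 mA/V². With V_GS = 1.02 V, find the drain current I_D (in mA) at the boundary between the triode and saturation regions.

I_D = 0.806 mA

At the boundary V_DS = V_ov = V_GS − V_th = 1.02 − 0.377 = 0.643 V.
I_D = ½ k_n V_ov² = 0.5 × 3.9 × 0.643² = 0.806 mA.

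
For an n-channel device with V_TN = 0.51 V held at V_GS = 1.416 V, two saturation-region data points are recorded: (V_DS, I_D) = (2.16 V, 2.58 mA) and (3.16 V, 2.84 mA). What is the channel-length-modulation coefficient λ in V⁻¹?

With V_GS fixed, I_D ∝ (1 + λ V_DS) in saturation, so I_D2/I_D1 = (1 + λ V_DS2)/(1 + λ V_DS1).
2.84/2.58 = 1.101 = (1 + 3.16 λ)/(1 + 2.16 λ).
Solving: λ (I_D1 V_DS2 − I_D2 V_DS1) = I_D2 − I_D1, so λ = (2.84 − 2.58) / (2.58 × 3.16 − 2.84 × 2.16) = 0.26 / 2.02 = 0.129 V⁻¹.

λ = 0.129 V⁻¹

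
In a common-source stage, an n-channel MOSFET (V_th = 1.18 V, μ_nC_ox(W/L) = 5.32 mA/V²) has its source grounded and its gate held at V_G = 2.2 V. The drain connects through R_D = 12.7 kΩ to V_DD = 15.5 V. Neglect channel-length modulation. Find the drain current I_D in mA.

V_GS = V_G = 2.2 V, so V_ov = 2.2 − 1.18 = 1.02 V.
Assume saturation: I_D = ½ k_n V_ov² = 0.5 × 5.32 × 1.02² = 2.77 mA, giving V_DS = V_DD − I_D R_D = 15.5 − 2.77 × 12.7 = -19.6 V.
But -19.6 V < V_ov = 1.02 V, so the device is actually in triode.
In triode I_D = k_n[V_ov V_DS − ½ V_DS²] and I_D = (V_DD − V_DS)/R_D. Equating: 33.8 V_DS² − 69.92 V_DS + 15.5 = 0, giving V_DS = 0.253 V (the root below V_ov).
I_D = (15.5 − 0.253) / 12.7 = 1.2 mA.

I_D = 1.20 mA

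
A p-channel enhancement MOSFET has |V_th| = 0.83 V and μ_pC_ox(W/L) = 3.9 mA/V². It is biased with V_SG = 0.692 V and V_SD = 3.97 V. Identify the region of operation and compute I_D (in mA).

Cutoff; I_D = 0 mA

V_SG = 0.692 V < |V_th| = 0.83 V, so the transistor is in cutoff.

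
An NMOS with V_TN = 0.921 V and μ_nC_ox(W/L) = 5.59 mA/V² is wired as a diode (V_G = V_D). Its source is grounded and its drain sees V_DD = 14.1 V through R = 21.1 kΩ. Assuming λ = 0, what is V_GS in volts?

V_GS = 1.39 V

With gate tied to drain, V_GS = V_DS ≥ V_GS − V_TN, so the device is in saturation.
KCL at the drain: ½ k_n (V_GS − V_TN)² = (V_DD − V_GS)/R.
Let x = V_GS − 0.921. Then 59 x² + x − 13.18 = 0, giving x = 0.464 V (positive root), so V_GS = 1.39 V.
I_D = (V_DD − V_GS)/R = (14.1 − 1.39) / 21.1 = 0.603 mA.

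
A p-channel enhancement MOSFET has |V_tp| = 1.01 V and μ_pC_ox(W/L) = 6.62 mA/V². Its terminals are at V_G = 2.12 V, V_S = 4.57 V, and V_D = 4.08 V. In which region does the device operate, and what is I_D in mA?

Triode; I_D = 3.88 mA

V_SG = V_S − V_G = 4.57 − 2.12 = 2.45 V; V_SD = V_S − V_D = 4.57 − 4.08 = 0.49 V.
V_ov = V_SG − |V_tp| = 2.45 − 1.01 = 1.44 V.
Since V_SD = 0.49 V < V_ov = 1.44 V, the device is in the triode region.
I_D = k_p [V_ov · V_SD − ½ V_SD²] = 6.62 × [1.44 × 0.49 − 0.5 × 0.49²] = 3.88 mA.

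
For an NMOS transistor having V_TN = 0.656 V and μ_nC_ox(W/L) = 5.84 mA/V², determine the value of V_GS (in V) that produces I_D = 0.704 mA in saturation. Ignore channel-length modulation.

In saturation I_D = ½ k_n (V_GS − V_TN)², so V_GS − V_TN = √(2 I_D / k_n) = √(2 × 0.704 / 5.84) = 0.491 V.
V_GS = 0.656 + 0.491 = 1.15 V.

V_GS = 1.15 V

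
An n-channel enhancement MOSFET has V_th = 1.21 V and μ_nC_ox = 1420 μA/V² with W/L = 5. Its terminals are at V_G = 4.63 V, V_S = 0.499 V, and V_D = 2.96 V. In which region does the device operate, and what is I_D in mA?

Triode; I_D = 29.5 mA

V_GS = V_G − V_S = 4.63 − 0.499 = 4.13 V; V_DS = V_D − V_S = 2.96 − 0.499 = 2.46 V.
k_n = μ_nC_ox · (W/L) = 7.1 mA/V².
V_ov = V_GS − V_th = 4.13 − 1.21 = 2.92 V.
Since V_DS = 2.46 V < V_ov = 2.92 V, the device is in the triode region.
I_D = k_n [V_ov · V_DS − ½ V_DS²] = 7.1 × [2.92 × 2.46 − 0.5 × 2.46²] = 29.5 mA.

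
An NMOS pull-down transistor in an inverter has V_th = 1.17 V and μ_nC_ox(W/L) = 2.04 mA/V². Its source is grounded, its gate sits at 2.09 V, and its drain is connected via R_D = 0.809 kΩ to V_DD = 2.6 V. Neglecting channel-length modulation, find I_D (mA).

I_D = 0.863 mA

V_GS = V_G = 2.09 V, so V_ov = 2.09 − 1.17 = 0.92 V.
Assume saturation: I_D = ½ k_n V_ov² = 0.5 × 2.04 × 0.92² = 0.863 mA, giving V_DS = V_DD − I_D R_D = 2.6 − 0.863 × 0.809 = 1.9 V.
V_DS = 1.9 V ≥ V_ov = 0.92 V, confirming saturation.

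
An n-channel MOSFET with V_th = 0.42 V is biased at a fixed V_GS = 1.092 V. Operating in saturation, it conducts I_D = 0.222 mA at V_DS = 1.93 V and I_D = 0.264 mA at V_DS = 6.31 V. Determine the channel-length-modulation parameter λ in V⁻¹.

λ = 0.0471 V⁻¹

With V_GS fixed, I_D ∝ (1 + λ V_DS) in saturation, so I_D2/I_D1 = (1 + λ V_DS2)/(1 + λ V_DS1).
0.264/0.222 = 1.189 = (1 + 6.31 λ)/(1 + 1.93 λ).
Solving: λ (I_D1 V_DS2 − I_D2 V_DS1) = I_D2 − I_D1, so λ = (0.264 − 0.222) / (0.222 × 6.31 − 0.264 × 1.93) = 0.042 / 0.891 = 0.0471 V⁻¹.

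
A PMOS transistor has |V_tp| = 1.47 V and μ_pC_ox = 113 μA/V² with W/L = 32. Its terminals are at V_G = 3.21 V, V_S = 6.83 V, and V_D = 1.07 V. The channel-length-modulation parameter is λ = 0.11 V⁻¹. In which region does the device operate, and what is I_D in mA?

Saturation; I_D = 13.7 mA

V_SG = V_S − V_G = 6.83 − 3.21 = 3.62 V; V_SD = V_S − V_D = 6.83 − 1.07 = 5.76 V.
k_p = μ_pC_ox · (W/L) = 3.616 mA/V².
V_ov = V_SG − |V_tp| = 3.62 − 1.47 = 2.15 V.
Since V_SD = 5.76 V ≥ V_ov = 2.15 V, the device is in saturation.
I_D = ½ k_p V_ov² (1 + λ V_SD) = 0.5 × 3.616 × 2.15² × (1 + 0.11 × 5.76) = 13.7 mA.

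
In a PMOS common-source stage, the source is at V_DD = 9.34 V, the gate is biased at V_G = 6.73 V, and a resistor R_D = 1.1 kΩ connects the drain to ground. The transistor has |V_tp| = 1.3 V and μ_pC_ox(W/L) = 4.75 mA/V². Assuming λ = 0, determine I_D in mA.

V_SG = V_DD − V_G = 9.34 − 6.73 = 2.61 V, so V_ov = 2.61 − 1.3 = 1.31 V.
Assume saturation: I_D = ½ k_p V_ov² = 0.5 × 4.75 × 1.31² = 4.08 mA, giving V_SD = V_DD − I_D R_D = 9.34 − 4.08 × 1.1 = 4.86 V.
V_SD = 4.86 V ≥ V_ov = 1.31 V, confirming saturation.

I_D = 4.08 mA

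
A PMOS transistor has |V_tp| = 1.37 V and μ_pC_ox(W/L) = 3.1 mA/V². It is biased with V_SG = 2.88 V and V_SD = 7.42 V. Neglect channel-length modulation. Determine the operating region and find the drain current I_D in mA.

V_ov = V_SG − |V_tp| = 2.88 − 1.37 = 1.51 V.
Since V_SD = 7.42 V ≥ V_ov = 1.51 V, the device is in saturation.
I_D = ½ k_p V_ov² = 0.5 × 3.1 × 1.51² = 3.53 mA.

Saturation; I_D = 3.53 mA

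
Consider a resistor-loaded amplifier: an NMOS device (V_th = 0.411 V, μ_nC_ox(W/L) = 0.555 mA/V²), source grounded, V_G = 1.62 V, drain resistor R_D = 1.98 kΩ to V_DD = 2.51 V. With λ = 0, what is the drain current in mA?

V_GS = V_G = 1.62 V, so V_ov = 1.62 − 0.411 = 1.21 V.
Assume saturation: I_D = ½ k_n V_ov² = 0.5 × 0.555 × 1.21² = 0.406 mA, giving V_DS = V_DD − I_D R_D = 2.51 − 0.406 × 1.98 = 1.71 V.
V_DS = 1.71 V ≥ V_ov = 1.21 V, confirming saturation.

I_D = 0.406 mA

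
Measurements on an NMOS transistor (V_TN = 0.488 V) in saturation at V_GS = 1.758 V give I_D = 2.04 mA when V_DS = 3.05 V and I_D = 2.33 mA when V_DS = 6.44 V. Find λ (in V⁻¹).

With V_GS fixed, I_D ∝ (1 + λ V_DS) in saturation, so I_D2/I_D1 = (1 + λ V_DS2)/(1 + λ V_DS1).
2.33/2.04 = 1.142 = (1 + 6.44 λ)/(1 + 3.05 λ).
Solving: λ (I_D1 V_DS2 − I_D2 V_DS1) = I_D2 − I_D1, so λ = (2.33 − 2.04) / (2.04 × 6.44 − 2.33 × 3.05) = 0.29 / 6.03 = 0.0481 V⁻¹.

λ = 0.0481 V⁻¹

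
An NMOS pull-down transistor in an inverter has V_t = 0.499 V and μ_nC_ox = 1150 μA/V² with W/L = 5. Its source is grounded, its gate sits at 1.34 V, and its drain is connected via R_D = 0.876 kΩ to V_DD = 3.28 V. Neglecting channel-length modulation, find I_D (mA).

V_GS = V_G = 1.34 V, so V_ov = 1.34 − 0.499 = 0.841 V.
k_n = μ_nC_ox · (W/L) = 5.75 mA/V².
Assume saturation: I_D = ½ k_n V_ov² = 0.5 × 5.75 × 0.841² = 2.03 mA, giving V_DS = V_DD − I_D R_D = 3.28 − 2.03 × 0.876 = 1.5 V.
V_DS = 1.5 V ≥ V_ov = 0.841 V, confirming saturation.

I_D = 2.03 mA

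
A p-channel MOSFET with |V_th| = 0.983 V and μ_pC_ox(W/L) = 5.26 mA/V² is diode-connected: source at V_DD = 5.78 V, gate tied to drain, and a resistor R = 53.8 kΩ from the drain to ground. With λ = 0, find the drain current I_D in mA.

I_D = 0.0858 mA

With gate tied to drain, V_SG = V_SD ≥ V_SG − |V_th|, so the device is in saturation.
KCL at the drain: ½ k_p (V_SG − |V_th|)² = (V_DD − V_SG)/R.
Let x = V_SG − 0.983. Then 141 x² + x − 4.797 = 0, giving x = 0.181 V (positive root), so V_SG = 1.16 V.
I_D = (V_DD − V_SG)/R = (5.78 − 1.16) / 53.8 = 0.0858 mA.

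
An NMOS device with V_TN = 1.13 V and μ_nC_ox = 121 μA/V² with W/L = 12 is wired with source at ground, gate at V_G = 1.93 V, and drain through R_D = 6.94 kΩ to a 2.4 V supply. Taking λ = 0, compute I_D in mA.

I_D = 0.299 mA

V_GS = V_G = 1.93 V, so V_ov = 1.93 − 1.13 = 0.8 V.
k_n = μ_nC_ox · (W/L) = 1.452 mA/V².
Assume saturation: I_D = ½ k_n V_ov² = 0.5 × 1.452 × 0.8² = 0.465 mA, giving V_DS = V_DD − I_D R_D = 2.4 − 0.465 × 6.94 = -0.825 V.
But -0.825 V < V_ov = 0.8 V, so the device is actually in triode.
In triode I_D = k_n[V_ov V_DS − ½ V_DS²] and I_D = (V_DD − V_DS)/R_D. Equating: 5.04 V_DS² − 9.062 V_DS + 2.4 = 0, giving V_DS = 0.323 V (the root below V_ov).
I_D = (2.4 − 0.323) / 6.94 = 0.299 mA.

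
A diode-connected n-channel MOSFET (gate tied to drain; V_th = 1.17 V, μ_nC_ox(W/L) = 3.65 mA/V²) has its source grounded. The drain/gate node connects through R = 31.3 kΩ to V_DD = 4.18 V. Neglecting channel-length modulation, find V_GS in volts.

V_GS = 1.39 V

With gate tied to drain, V_GS = V_DS ≥ V_GS − V_th, so the device is in saturation.
KCL at the drain: ½ k_n (V_GS − V_th)² = (V_DD − V_GS)/R.
Let x = V_GS − 1.17. Then 57.1 x² + x − 3.01 = 0, giving x = 0.221 V (positive root), so V_GS = 1.39 V.
I_D = (V_DD − V_GS)/R = (4.18 − 1.39) / 31.3 = 0.0891 mA.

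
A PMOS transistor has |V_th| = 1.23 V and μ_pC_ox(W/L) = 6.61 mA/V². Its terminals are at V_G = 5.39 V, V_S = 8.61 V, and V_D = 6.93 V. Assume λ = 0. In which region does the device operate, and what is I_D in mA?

Triode; I_D = 12.8 mA

V_SG = V_S − V_G = 8.61 − 5.39 = 3.22 V; V_SD = V_S − V_D = 8.61 − 6.93 = 1.68 V.
V_ov = V_SG − |V_th| = 3.22 − 1.23 = 1.99 V.
Since V_SD = 1.68 V < V_ov = 1.99 V, the device is in the triode region.
I_D = k_p [V_ov · V_SD − ½ V_SD²] = 6.61 × [1.99 × 1.68 − 0.5 × 1.68²] = 12.8 mA.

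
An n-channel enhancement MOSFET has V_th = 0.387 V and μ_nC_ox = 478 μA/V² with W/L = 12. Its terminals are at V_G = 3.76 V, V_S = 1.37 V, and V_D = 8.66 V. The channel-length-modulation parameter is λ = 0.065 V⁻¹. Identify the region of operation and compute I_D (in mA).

V_GS = V_G − V_S = 3.76 − 1.37 = 2.39 V; V_DS = V_D − V_S = 8.66 − 1.37 = 7.29 V.
k_n = μ_nC_ox · (W/L) = 5.736 mA/V².
V_ov = V_GS − V_th = 2.39 − 0.387 = 2 V.
Since V_DS = 7.29 V ≥ V_ov = 2 V, the device is in saturation.
I_D = ½ k_n V_ov² (1 + λ V_DS) = 0.5 × 5.736 × 2² × (1 + 0.065 × 7.29) = 17 mA.

Saturation; I_D = 17.0 mA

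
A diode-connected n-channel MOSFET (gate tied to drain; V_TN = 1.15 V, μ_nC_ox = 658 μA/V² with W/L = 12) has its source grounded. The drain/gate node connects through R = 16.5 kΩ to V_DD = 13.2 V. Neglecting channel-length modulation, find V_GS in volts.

With gate tied to drain, V_GS = V_DS ≥ V_GS − V_TN, so the device is in saturation.
k_n = μ_nC_ox · (W/L) = 7.896 mA/V².
KCL at the drain: ½ k_n (V_GS − V_TN)² = (V_DD − V_GS)/R.
Let x = V_GS − 1.15. Then 65.1 x² + x − 12.05 = 0, giving x = 0.422 V (positive root), so V_GS = 1.57 V.
I_D = (V_DD − V_GS)/R = (13.2 − 1.57) / 16.5 = 0.705 mA.

V_GS = 1.57 V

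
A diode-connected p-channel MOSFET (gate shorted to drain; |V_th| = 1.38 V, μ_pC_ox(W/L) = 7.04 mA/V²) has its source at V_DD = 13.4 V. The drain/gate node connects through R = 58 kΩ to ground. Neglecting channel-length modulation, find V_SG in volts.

V_SG = 1.62 V

With gate tied to drain, V_SG = V_SD ≥ V_SG − |V_th|, so the device is in saturation.
KCL at the drain: ½ k_p (V_SG − |V_th|)² = (V_DD − V_SG)/R.
Let x = V_SG − 1.38. Then 204 x² + x − 12.02 = 0, giving x = 0.24 V (positive root), so V_SG = 1.62 V.
I_D = (V_DD − V_SG)/R = (13.4 − 1.62) / 58 = 0.203 mA.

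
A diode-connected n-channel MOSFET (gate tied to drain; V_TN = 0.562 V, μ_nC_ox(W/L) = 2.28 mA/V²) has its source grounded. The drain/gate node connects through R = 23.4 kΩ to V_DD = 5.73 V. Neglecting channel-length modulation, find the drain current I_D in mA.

I_D = 0.203 mA

With gate tied to drain, V_GS = V_DS ≥ V_GS − V_TN, so the device is in saturation.
KCL at the drain: ½ k_n (V_GS − V_TN)² = (V_DD − V_GS)/R.
Let x = V_GS − 0.562. Then 26.7 x² + x − 5.168 = 0, giving x = 0.422 V (positive root), so V_GS = 0.984 V.
I_D = (V_DD − V_GS)/R = (5.73 − 0.984) / 23.4 = 0.203 mA.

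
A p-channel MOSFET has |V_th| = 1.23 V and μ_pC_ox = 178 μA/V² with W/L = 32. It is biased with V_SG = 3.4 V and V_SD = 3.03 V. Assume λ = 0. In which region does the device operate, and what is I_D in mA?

Saturation; I_D = 13.4 mA

k_p = μ_pC_ox · (W/L) = 5.696 mA/V².
V_ov = V_SG − |V_th| = 3.4 − 1.23 = 2.17 V.
Since V_SD = 3.03 V ≥ V_ov = 2.17 V, the device is in saturation.
I_D = ½ k_p V_ov² = 0.5 × 5.696 × 2.17² = 13.4 mA.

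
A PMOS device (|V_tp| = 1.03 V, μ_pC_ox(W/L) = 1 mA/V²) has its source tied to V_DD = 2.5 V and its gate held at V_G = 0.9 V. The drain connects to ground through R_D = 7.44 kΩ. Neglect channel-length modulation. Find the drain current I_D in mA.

I_D = 0.162 mA

V_SG = V_DD − V_G = 2.5 − 0.9 = 1.6 V, so V_ov = 1.6 − 1.03 = 0.57 V.
Assume saturation: I_D = ½ k_p V_ov² = 0.5 × 1 × 0.57² = 0.162 mA, giving V_SD = V_DD − I_D R_D = 2.5 − 0.162 × 7.44 = 1.29 V.
V_SD = 1.29 V ≥ V_ov = 0.57 V, confirming saturation.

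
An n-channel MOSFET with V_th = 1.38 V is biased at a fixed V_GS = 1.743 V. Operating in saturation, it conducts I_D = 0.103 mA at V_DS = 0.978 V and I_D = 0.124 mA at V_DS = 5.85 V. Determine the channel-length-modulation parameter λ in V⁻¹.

λ = 0.0436 V⁻¹

With V_GS fixed, I_D ∝ (1 + λ V_DS) in saturation, so I_D2/I_D1 = (1 + λ V_DS2)/(1 + λ V_DS1).
0.124/0.103 = 1.204 = (1 + 5.85 λ)/(1 + 0.978 λ).
Solving: λ (I_D1 V_DS2 − I_D2 V_DS1) = I_D2 − I_D1, so λ = (0.124 − 0.103) / (0.103 × 5.85 − 0.124 × 0.978) = 0.021 / 0.481 = 0.0436 V⁻¹.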